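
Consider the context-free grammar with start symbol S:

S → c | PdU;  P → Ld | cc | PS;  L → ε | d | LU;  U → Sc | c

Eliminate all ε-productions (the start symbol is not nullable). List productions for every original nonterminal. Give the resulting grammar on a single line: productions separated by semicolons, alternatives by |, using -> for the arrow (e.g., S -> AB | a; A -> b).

S -> c | PdU; L -> U | d | LU; P -> d | Ld | PS | cc; U -> c | Sc

Nullable set: {L}.
Drop L -> ε.
L -> LU: L nullable, giving LU | U.
P -> Ld: L nullable, giving Ld | d.
Unchanged (no nullable symbols): S -> PdU; S -> c; L -> d; P -> PS; P -> cc; U -> Sc; U -> c.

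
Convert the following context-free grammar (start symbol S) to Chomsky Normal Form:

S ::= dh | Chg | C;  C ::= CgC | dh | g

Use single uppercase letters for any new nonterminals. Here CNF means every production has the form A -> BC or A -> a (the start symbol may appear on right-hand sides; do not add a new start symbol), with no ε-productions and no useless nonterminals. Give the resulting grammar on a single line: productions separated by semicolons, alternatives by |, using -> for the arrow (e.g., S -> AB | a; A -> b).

No ε-productions.
After unit-elimination: S -> g | dh | CgC | Chg; C -> g | dh | CgC.
TERM: introduce B -> d, A -> g, D -> h and substitute in every rule of length ≥2.
BIN: C -> CAC becomes C -> CE, E -> AC; S -> CAC becomes S -> CF, F -> AC; S -> CDA becomes S -> CG, G -> DA.

S -> g | BD | CF | CG; A -> g; B -> d; C -> g | BD | CE; D -> h; E -> AC; F -> AC; G -> DA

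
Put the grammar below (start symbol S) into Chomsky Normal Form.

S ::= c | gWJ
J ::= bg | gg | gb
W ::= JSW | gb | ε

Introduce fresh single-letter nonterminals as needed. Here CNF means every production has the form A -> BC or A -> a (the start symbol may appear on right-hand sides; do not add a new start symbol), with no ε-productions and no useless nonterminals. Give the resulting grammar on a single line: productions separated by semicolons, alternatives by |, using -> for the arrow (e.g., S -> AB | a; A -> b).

Nullable: {W}; after ε-elimination: S -> c | gJ | gWJ; J -> bg | gb | gg; W -> JS | gb | JSW.
No unit productions to eliminate.
TERM: introduce A -> b, B -> g and substitute in every rule of length ≥2.
BIN: S -> BWJ becomes S -> BC, C -> WJ; W -> JSW becomes W -> JD, D -> SW.

S -> c | BC | BJ; A -> b; B -> g; C -> WJ; D -> SW; J -> AB | BA | BB; W -> BA | JD | JS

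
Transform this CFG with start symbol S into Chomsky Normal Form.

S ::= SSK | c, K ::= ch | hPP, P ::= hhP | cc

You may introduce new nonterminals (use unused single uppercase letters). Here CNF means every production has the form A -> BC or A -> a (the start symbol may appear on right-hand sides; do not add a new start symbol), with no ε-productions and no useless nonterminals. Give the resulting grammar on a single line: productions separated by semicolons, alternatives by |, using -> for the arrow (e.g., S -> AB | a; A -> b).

No ε-productions.
No unit productions to eliminate.
TERM: introduce A -> c, B -> h and substitute in every rule of length ≥2.
BIN: K -> BPP becomes K -> BC, C -> PP; P -> BBP becomes P -> BD, D -> BP; S -> SSK becomes S -> SE, E -> SK.

S -> c | SE; A -> c; B -> h; C -> PP; D -> BP; E -> SK; K -> AB | BC; P -> AA | BD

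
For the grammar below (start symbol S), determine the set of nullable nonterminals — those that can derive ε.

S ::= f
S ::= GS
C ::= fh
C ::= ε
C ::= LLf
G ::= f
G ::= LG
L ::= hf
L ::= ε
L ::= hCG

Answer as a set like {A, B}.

Directly nullable (have an ε-rule): {C, L}.
Not nullable: G, S — each has a terminal in every rule's right-hand side or depends on a non-nullable symbol.

{C, L}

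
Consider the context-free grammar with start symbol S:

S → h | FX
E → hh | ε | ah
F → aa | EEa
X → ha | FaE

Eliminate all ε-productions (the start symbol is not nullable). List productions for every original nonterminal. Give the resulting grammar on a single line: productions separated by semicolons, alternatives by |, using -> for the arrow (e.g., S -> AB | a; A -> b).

S -> h | FX; E -> ah | hh; F -> a | Ea | aa | EEa; X -> Fa | ha | FaE

Nullable set: {E}.
Drop E -> ε.
F -> EEa: E, E nullable, giving EEa | Ea | a.
X -> FaE: E nullable, giving Fa | FaE.
Unchanged (no nullable symbols): S -> FX; S -> h; E -> ah; E -> hh; F -> aa; X -> ha.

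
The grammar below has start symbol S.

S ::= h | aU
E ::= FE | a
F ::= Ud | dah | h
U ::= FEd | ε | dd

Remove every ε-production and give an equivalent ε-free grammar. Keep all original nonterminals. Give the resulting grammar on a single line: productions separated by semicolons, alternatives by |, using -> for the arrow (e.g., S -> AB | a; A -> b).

S -> a | h | aU; E -> a | FE; F -> d | h | Ud | dah; U -> dd | FEd

Nullable set: {U}.
S -> aU: U nullable, giving a | aU.
F -> Ud: U nullable, giving Ud | d.
Drop U -> ε.
Unchanged (no nullable symbols): S -> h; E -> FE; E -> a; F -> dah; F -> h; U -> FEd; U -> dd.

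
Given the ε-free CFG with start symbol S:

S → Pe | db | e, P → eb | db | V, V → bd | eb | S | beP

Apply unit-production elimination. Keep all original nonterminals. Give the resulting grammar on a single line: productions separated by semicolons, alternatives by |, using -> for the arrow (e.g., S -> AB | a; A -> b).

Unit productions: P->V, V->S.
Unit pairs (A ⇒* B via units): (P,S), (P,V), (V,S).
S: inherits non-unit rules of {S} → Pe | db | e.
P: inherits non-unit rules of {P, S, V} → Pe | bd | beP | db | e | eb.
V: inherits non-unit rules of {S, V} → Pe | bd | beP | db | e | eb.

S -> e | Pe | db; P -> e | Pe | bd | db | eb | beP; V -> e | Pe | bd | db | eb | beP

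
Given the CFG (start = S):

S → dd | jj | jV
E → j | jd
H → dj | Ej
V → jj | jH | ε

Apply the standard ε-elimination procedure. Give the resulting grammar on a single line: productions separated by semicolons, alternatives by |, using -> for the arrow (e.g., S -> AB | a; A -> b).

S -> j | dd | jV | jj; E -> j | jd; H -> Ej | dj; V -> jH | jj

Nullable set: {V}.
S -> jV: V nullable, giving j | jV.
Drop V -> ε.
Unchanged (no nullable symbols): S -> dd; S -> jj; E -> j; E -> jd; H -> Ej; H -> dj; V -> jH; V -> jj.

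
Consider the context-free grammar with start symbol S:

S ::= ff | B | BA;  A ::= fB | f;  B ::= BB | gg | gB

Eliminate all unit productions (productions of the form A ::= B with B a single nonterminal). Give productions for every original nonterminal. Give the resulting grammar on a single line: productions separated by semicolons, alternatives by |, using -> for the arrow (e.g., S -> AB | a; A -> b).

Unit productions: S->B.
Unit pairs (A ⇒* B via units): (S,B).
S: inherits non-unit rules of {B, S} → BA | BB | ff | gB | gg.
A: inherits non-unit rules of {A} → f | fB.
B: inherits non-unit rules of {B} → BB | gB | gg.

S -> BA | BB | ff | gB | gg; A -> f | fB; B -> BB | gB | gg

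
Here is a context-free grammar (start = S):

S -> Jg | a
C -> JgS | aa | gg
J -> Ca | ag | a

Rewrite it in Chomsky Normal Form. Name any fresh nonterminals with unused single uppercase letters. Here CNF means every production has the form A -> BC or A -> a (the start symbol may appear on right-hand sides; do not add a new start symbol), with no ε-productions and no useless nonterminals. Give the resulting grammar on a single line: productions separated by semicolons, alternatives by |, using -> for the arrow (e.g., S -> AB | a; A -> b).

S -> a | JA; A -> g; B -> a; C -> AA | BB | JD; D -> AS; J -> a | BA | CB

No ε-productions.
No unit productions to eliminate.
TERM: introduce B -> a, A -> g and substitute in every rule of length ≥2.
BIN: C -> JAS becomes C -> JD, D -> AS.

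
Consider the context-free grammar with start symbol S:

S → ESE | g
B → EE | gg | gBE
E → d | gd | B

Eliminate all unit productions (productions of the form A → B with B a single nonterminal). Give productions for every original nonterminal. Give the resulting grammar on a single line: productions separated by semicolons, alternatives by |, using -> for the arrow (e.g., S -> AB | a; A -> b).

S -> g | ESE; B -> EE | gg | gBE; E -> d | EE | gd | gg | gBE

Unit productions: E->B.
Unit pairs (A ⇒* B via units): (E,B).
S: inherits non-unit rules of {S} → ESE | g.
B: inherits non-unit rules of {B} → EE | gBE | gg.
E: inherits non-unit rules of {B, E} → EE | d | gBE | gd | gg.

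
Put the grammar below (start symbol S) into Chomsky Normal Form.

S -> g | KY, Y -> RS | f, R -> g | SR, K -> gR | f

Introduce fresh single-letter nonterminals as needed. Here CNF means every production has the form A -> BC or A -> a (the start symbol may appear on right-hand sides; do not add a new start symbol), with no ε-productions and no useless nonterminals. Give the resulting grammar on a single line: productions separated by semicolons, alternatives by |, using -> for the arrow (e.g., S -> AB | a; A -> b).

No ε-productions.
No unit productions to eliminate.
TERM: introduce A -> g and substitute in every rule of length ≥2.

S -> g | KY; A -> g; K -> f | AR; R -> g | SR; Y -> f | RS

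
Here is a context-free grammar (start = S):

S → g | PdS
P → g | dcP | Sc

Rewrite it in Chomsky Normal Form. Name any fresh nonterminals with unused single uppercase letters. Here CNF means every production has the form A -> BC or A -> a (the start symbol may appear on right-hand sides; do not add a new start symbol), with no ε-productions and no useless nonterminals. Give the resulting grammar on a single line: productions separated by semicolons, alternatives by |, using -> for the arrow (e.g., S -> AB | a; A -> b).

S -> g | PD; A -> c; B -> d; C -> AP; D -> BS; P -> g | BC | SA

No ε-productions.
No unit productions to eliminate.
TERM: introduce A -> c, B -> d and substitute in every rule of length ≥2.
BIN: P -> BAP becomes P -> BC, C -> AP; S -> PBS becomes S -> PD, D -> BS.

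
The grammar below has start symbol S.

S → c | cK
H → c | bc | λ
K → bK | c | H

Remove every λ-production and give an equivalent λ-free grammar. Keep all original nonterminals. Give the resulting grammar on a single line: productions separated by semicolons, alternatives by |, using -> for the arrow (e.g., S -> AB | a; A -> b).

Nullable set: {H, K}.
S -> cK: K nullable, giving c | cK.
Drop H -> λ.
K -> H: H nullable, giving H.
K -> bK: K nullable, giving b | bK.
Unchanged (no nullable symbols): S -> c; H -> bc; H -> c; K -> c.

S -> c | cK; H -> c | bc; K -> H | b | c | bK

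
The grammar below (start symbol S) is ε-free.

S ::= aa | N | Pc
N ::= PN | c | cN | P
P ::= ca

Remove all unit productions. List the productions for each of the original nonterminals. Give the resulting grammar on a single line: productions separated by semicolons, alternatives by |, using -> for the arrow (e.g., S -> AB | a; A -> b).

S -> c | PN | Pc | aa | cN | ca; N -> c | PN | cN | ca; P -> ca

Unit productions: N->P, S->N.
Unit pairs (A ⇒* B via units): (N,P), (S,N), (S,P).
S: inherits non-unit rules of {N, P, S} → PN | Pc | aa | c | cN | ca.
N: inherits non-unit rules of {N, P} → PN | c | cN | ca.
P: inherits non-unit rules of {P} → ca.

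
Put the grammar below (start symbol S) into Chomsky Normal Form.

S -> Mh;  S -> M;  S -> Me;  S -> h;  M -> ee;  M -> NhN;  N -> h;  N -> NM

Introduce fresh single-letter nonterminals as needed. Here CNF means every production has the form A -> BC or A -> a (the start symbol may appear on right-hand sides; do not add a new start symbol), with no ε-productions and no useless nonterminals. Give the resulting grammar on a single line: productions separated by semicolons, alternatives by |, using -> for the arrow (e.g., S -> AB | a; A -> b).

S -> h | BB | MA | MB | ND; A -> h; B -> e; C -> AN; D -> AN; M -> BB | NC; N -> h | NM

No ε-productions.
After unit-elimination: S -> h | Me | Mh | ee | NhN; M -> ee | NhN; N -> h | NM.
TERM: introduce B -> e, A -> h and substitute in every rule of length ≥2.
BIN: M -> NAN becomes M -> NC, C -> AN; S -> NAN becomes S -> ND, D -> AN.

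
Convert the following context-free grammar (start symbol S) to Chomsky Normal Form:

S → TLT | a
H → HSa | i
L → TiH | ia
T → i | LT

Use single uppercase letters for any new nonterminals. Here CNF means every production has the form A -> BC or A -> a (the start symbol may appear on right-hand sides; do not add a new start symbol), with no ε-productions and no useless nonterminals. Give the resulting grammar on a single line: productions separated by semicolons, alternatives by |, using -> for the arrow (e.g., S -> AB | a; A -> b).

S -> a | TE; A -> a; B -> i; C -> SA; D -> BH; E -> LT; H -> i | HC; L -> BA | TD; T -> i | LT

No ε-productions.
No unit productions to eliminate.
TERM: introduce A -> a, B -> i and substitute in every rule of length ≥2.
BIN: H -> HSA becomes H -> HC, C -> SA; L -> TBH becomes L -> TD, D -> BH; S -> TLT becomes S -> TE, E -> LT.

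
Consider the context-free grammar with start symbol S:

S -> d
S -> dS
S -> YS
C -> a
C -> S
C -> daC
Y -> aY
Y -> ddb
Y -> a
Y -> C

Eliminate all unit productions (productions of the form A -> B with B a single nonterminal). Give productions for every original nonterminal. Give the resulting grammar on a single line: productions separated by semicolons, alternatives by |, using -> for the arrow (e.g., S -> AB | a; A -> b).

S -> d | YS | dS; C -> a | d | YS | dS | daC; Y -> a | d | YS | aY | dS | daC | ddb

Unit productions: C->S, Y->C.
Unit pairs (A ⇒* B via units): (C,S), (Y,C), (Y,S).
S: inherits non-unit rules of {S} → YS | d | dS.
C: inherits non-unit rules of {C, S} → YS | a | d | dS | daC.
Y: inherits non-unit rules of {C, S, Y} → YS | a | aY | d | dS | daC | ddb.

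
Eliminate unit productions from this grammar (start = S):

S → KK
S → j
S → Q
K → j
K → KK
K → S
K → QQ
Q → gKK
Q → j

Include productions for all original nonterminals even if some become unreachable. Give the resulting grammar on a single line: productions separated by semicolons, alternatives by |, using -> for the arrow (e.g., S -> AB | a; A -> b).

Unit productions: K->S, S->Q.
Unit pairs (A ⇒* B via units): (K,Q), (K,S), (S,Q).
S: inherits non-unit rules of {Q, S} → KK | gKK | j.
K: inherits non-unit rules of {K, Q, S} → KK | QQ | gKK | j.
Q: inherits non-unit rules of {Q} → gKK | j.

S -> j | KK | gKK; K -> j | KK | QQ | gKK; Q -> j | gKK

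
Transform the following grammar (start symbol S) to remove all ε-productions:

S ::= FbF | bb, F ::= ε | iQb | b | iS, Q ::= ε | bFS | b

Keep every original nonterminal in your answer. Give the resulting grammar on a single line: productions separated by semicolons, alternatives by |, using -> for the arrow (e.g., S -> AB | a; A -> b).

Nullable set: {F, Q}.
S -> FbF: F, F nullable, giving Fb | FbF | b | bF.
Drop F -> ε.
F -> iQb: Q nullable, giving iQb | ib.
Drop Q -> ε.
Q -> bFS: F nullable, giving bFS | bS.
Unchanged (no nullable symbols): S -> bb; F -> b; F -> iS; Q -> b.

S -> b | Fb | bF | bb | FbF; F -> b | iS | ib | iQb; Q -> b | bS | bFS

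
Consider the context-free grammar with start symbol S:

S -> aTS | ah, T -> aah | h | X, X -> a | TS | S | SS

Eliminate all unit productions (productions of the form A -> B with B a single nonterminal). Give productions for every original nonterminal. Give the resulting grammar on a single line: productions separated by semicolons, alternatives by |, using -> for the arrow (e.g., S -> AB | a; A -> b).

Unit productions: T->X, X->S.
Unit pairs (A ⇒* B via units): (T,S), (T,X), (X,S).
S: inherits non-unit rules of {S} → aTS | ah.
T: inherits non-unit rules of {S, T, X} → SS | TS | a | aTS | aah | ah | h.
X: inherits non-unit rules of {S, X} → SS | TS | a | aTS | ah.

S -> ah | aTS; T -> a | h | SS | TS | ah | aTS | aah; X -> a | SS | TS | ah | aTS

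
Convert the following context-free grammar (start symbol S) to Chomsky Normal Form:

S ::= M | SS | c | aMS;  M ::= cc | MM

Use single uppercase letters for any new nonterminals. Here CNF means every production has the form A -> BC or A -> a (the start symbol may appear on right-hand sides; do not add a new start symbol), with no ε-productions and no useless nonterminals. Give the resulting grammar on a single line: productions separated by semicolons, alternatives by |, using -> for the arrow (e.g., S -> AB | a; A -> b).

S -> c | AA | BC | MM | SS; A -> c; B -> a; C -> MS; M -> AA | MM

No ε-productions.
After unit-elimination: S -> c | MM | SS | cc | aMS; M -> MM | cc.
TERM: introduce B -> a, A -> c and substitute in every rule of length ≥2.
BIN: S -> BMS becomes S -> BC, C -> MS.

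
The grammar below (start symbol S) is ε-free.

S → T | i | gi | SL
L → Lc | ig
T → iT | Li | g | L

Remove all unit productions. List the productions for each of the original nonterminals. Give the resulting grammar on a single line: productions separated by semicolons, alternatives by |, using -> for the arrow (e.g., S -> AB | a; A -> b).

Unit productions: S->T, T->L.
Unit pairs (A ⇒* B via units): (S,L), (S,T), (T,L).
S: inherits non-unit rules of {L, S, T} → Lc | Li | SL | g | gi | i | iT | ig.
L: inherits non-unit rules of {L} → Lc | ig.
T: inherits non-unit rules of {L, T} → Lc | Li | g | iT | ig.

S -> g | i | Lc | Li | SL | gi | iT | ig; L -> Lc | ig; T -> g | Lc | Li | iT | ig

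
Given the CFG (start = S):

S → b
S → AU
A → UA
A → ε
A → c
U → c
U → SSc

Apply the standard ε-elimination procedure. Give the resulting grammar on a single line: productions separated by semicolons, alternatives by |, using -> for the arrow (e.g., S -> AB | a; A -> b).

Nullable set: {A}.
S -> AU: A nullable, giving AU | U.
Drop A -> ε.
A -> UA: A nullable, giving U | UA.
Unchanged (no nullable symbols): S -> b; A -> c; U -> SSc; U -> c.

S -> U | b | AU; A -> U | c | UA; U -> c | SSc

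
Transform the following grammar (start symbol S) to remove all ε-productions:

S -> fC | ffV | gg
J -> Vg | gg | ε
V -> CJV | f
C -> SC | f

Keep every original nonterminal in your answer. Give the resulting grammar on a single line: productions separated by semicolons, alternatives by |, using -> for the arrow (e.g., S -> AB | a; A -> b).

Nullable set: {J}.
Drop J -> ε.
V -> CJV: J nullable, giving CJV | CV.
Unchanged (no nullable symbols): S -> fC; S -> ffV; S -> gg; C -> SC; C -> f; J -> Vg; J -> gg; V -> f.

S -> fC | gg | ffV; C -> f | SC; J -> Vg | gg; V -> f | CV | CJV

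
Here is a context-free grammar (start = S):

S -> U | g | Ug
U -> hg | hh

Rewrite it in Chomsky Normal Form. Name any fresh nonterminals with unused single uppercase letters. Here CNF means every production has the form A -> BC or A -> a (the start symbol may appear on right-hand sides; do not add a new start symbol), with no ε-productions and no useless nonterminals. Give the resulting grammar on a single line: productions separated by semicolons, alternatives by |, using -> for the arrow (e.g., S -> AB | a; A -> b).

No ε-productions.
After unit-elimination: S -> g | Ug | hg | hh; U -> hg | hh.
TERM: introduce A -> g, B -> h and substitute in every rule of length ≥2.

S -> g | BA | BB | UA; A -> g; B -> h; U -> BA | BB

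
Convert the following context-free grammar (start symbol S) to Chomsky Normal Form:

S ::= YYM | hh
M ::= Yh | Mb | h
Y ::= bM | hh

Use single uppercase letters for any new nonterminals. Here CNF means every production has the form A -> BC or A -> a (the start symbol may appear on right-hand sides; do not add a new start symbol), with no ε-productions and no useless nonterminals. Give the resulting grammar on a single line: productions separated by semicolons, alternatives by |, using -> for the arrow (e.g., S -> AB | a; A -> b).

S -> BB | YC; A -> b; B -> h; C -> YM; M -> h | MA | YB; Y -> AM | BB

No ε-productions.
No unit productions to eliminate.
TERM: introduce A -> b, B -> h and substitute in every rule of length ≥2.
BIN: S -> YYM becomes S -> YC, C -> YM.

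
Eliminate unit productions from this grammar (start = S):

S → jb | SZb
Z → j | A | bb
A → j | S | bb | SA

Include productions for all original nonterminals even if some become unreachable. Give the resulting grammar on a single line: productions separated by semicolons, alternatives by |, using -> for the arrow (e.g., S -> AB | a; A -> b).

Unit productions: A->S, Z->A.
Unit pairs (A ⇒* B via units): (A,S), (Z,A), (Z,S).
S: inherits non-unit rules of {S} → SZb | jb.
A: inherits non-unit rules of {A, S} → SA | SZb | bb | j | jb.
Z: inherits non-unit rules of {A, S, Z} → SA | SZb | bb | j | jb.

S -> jb | SZb; A -> j | SA | bb | jb | SZb; Z -> j | SA | bb | jb | SZb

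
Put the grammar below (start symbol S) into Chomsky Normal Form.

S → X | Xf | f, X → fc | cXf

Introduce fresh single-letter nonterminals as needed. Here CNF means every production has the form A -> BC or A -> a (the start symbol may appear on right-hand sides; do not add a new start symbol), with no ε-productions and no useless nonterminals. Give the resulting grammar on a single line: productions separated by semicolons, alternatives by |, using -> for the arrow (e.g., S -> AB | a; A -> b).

S -> f | AB | BC | XA; A -> f; B -> c; C -> XA; D -> XA; X -> AB | BD

No ε-productions.
After unit-elimination: S -> f | Xf | fc | cXf; X -> fc | cXf.
TERM: introduce B -> c, A -> f and substitute in every rule of length ≥2.
BIN: S -> BXA becomes S -> BC, C -> XA; X -> BXA becomes X -> BD, D -> XA.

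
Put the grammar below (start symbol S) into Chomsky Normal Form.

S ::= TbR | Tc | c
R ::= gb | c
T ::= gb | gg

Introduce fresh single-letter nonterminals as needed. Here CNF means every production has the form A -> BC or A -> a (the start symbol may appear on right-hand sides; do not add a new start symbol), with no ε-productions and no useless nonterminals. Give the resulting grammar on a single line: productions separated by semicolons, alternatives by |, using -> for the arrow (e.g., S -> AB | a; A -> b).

S -> c | TC | TD; A -> g; B -> b; C -> c; D -> BR; R -> c | AB; T -> AA | AB

No ε-productions.
No unit productions to eliminate.
TERM: introduce B -> b, C -> c, A -> g and substitute in every rule of length ≥2.
BIN: S -> TBR becomes S -> TD, D -> BR.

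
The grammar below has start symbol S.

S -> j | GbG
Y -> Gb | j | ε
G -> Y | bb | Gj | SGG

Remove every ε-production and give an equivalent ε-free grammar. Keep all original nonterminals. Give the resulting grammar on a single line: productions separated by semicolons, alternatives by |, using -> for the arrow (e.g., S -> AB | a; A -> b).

Nullable set: {G, Y}.
S -> GbG: G, G nullable, giving Gb | GbG | b | bG.
G -> Gj: G nullable, giving Gj | j.
G -> SGG: G, G nullable, giving S | SG | SGG.
G -> Y: Y nullable, giving Y.
Drop Y -> ε.
Y -> Gb: G nullable, giving Gb | b.
Unchanged (no nullable symbols): S -> j; G -> bb; Y -> j.

S -> b | j | Gb | bG | GbG; G -> S | Y | j | Gj | SG | bb | SGG; Y -> b | j | Gb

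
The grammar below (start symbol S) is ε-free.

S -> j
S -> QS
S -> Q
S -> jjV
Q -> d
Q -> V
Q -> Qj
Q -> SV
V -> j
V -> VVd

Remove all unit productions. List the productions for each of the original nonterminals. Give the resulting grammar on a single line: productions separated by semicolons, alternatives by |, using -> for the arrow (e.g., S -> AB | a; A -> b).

S -> d | j | QS | Qj | SV | VVd | jjV; Q -> d | j | Qj | SV | VVd; V -> j | VVd

Unit productions: Q->V, S->Q.
Unit pairs (A ⇒* B via units): (Q,V), (S,Q), (S,V).
S: inherits non-unit rules of {Q, S, V} → QS | Qj | SV | VVd | d | j | jjV.
Q: inherits non-unit rules of {Q, V} → Qj | SV | VVd | d | j.
V: inherits non-unit rules of {V} → VVd | j.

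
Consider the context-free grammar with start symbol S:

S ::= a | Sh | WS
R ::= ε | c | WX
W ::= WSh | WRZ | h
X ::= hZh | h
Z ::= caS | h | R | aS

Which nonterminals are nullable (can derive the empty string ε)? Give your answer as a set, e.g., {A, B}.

{R, Z}

Directly nullable (have an ε-rule): {R}.
Z is nullable via Z -> R (every symbol on the right is already known nullable).
Not nullable: S, W, X — each has a terminal in every rule's right-hand side or depends on a non-nullable symbol.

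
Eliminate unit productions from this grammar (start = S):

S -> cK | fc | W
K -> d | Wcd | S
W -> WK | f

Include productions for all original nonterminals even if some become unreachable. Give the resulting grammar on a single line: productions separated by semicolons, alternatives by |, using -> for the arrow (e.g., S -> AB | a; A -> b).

S -> f | WK | cK | fc; K -> d | f | WK | cK | fc | Wcd; W -> f | WK

Unit productions: K->S, S->W.
Unit pairs (A ⇒* B via units): (K,S), (K,W), (S,W).
S: inherits non-unit rules of {S, W} → WK | cK | f | fc.
K: inherits non-unit rules of {K, S, W} → WK | Wcd | cK | d | f | fc.
W: inherits non-unit rules of {W} → WK | f.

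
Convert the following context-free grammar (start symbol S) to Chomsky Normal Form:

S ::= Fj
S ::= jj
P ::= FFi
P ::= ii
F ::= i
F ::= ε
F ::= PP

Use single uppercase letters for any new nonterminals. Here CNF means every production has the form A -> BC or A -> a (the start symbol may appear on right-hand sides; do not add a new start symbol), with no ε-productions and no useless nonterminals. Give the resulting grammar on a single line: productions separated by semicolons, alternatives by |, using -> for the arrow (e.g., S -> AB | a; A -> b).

Nullable: {F}; after ε-elimination: S -> j | Fj | jj; F -> i | PP; P -> i | Fi | ii | FFi.
No unit productions to eliminate.
TERM: introduce A -> i, B -> j and substitute in every rule of length ≥2.
BIN: P -> FFA becomes P -> FC, C -> FA.

S -> j | BB | FB; A -> i; B -> j; C -> FA; F -> i | PP; P -> i | AA | FA | FC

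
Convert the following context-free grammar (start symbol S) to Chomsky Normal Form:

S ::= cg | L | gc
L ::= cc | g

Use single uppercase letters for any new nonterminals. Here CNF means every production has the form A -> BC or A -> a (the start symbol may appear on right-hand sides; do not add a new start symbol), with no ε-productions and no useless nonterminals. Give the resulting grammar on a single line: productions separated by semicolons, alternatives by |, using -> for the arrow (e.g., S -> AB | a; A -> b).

No ε-productions.
After unit-elimination: S -> g | cc | cg | gc; L -> g | cc.
TERM: introduce A -> c, B -> g and substitute in every rule of length ≥2.
Drop unreachable/unproductive: L.

S -> g | AA | AB | BA; A -> c; B -> g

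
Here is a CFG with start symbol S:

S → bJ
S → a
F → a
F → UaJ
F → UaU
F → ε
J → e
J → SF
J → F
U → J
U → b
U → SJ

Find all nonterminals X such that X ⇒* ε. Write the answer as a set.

Directly nullable (have an ε-rule): {F}.
J is nullable via J -> F (every symbol on the right is already known nullable).
U is nullable via U -> J (every symbol on the right is already known nullable).
Not nullable: S — each has a terminal in every rule's right-hand side or depends on a non-nullable symbol.

{F, J, U}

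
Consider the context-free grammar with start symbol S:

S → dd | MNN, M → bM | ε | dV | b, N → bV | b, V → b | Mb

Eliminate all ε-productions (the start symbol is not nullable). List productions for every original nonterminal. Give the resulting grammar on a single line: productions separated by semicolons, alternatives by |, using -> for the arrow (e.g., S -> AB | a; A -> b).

S -> NN | dd | MNN; M -> b | bM | dV; N -> b | bV; V -> b | Mb

Nullable set: {M}.
S -> MNN: M nullable, giving MNN | NN.
Drop M -> ε.
M -> bM: M nullable, giving b | bM.
V -> Mb: M nullable, giving Mb | b.
Unchanged (no nullable symbols): S -> dd; M -> b; M -> dV; N -> b; N -> bV; V -> b.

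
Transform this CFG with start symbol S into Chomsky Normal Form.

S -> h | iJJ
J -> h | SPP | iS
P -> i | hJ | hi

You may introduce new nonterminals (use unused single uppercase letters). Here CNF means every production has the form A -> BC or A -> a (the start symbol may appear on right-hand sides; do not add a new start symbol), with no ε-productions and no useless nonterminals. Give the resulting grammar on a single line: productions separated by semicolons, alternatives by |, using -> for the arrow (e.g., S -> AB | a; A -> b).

S -> h | AD; A -> i; B -> h; C -> PP; D -> JJ; J -> h | AS | SC; P -> i | BA | BJ

No ε-productions.
No unit productions to eliminate.
TERM: introduce B -> h, A -> i and substitute in every rule of length ≥2.
BIN: J -> SPP becomes J -> SC, C -> PP; S -> AJJ becomes S -> AD, D -> JJ.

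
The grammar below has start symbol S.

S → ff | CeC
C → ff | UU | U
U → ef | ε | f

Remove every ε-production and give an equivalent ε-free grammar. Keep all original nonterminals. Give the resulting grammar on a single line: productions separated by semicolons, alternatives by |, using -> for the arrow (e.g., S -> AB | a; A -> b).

S -> e | Ce | eC | ff | CeC; C -> U | UU | ff; U -> f | ef

Nullable set: {C, U}.
S -> CeC: C, C nullable, giving Ce | CeC | e | eC.
C -> U: U nullable, giving U.
C -> UU: U, U nullable, giving U | UU.
Drop U -> ε.
Unchanged (no nullable symbols): S -> ff; C -> ff; U -> ef; U -> f.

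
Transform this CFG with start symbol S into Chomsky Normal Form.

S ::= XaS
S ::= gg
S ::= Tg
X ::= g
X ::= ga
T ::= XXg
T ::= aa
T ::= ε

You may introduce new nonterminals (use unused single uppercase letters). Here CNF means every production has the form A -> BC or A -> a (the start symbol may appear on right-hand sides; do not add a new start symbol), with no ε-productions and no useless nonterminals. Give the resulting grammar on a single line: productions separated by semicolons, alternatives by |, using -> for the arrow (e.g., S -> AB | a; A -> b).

S -> g | AA | TA | XC; A -> g; B -> a; C -> BS; D -> XA; T -> BB | XD; X -> g | AB

Nullable: {T}; after ε-elimination: S -> g | Tg | gg | XaS; T -> aa | XXg; X -> g | ga.
No unit productions to eliminate.
TERM: introduce B -> a, A -> g and substitute in every rule of length ≥2.
BIN: S -> XBS becomes S -> XC, C -> BS; T -> XXA becomes T -> XD, D -> XA.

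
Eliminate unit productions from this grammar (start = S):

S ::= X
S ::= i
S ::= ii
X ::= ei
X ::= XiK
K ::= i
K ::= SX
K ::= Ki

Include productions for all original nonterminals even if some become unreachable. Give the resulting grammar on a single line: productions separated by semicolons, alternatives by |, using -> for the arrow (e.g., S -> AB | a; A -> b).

Unit productions: S->X.
Unit pairs (A ⇒* B via units): (S,X).
S: inherits non-unit rules of {S, X} → XiK | ei | i | ii.
K: inherits non-unit rules of {K} → Ki | SX | i.
X: inherits non-unit rules of {X} → XiK | ei.

S -> i | ei | ii | XiK; K -> i | Ki | SX; X -> ei | XiK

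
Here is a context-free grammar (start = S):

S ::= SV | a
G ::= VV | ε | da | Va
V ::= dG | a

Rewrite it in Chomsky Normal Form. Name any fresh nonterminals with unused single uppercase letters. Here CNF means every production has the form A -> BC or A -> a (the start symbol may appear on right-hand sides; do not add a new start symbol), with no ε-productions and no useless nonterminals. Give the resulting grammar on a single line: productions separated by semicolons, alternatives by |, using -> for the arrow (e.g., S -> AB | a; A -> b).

S -> a | SV; A -> a; B -> d; G -> BA | VA | VV; V -> a | d | BG

Nullable: {G}; after ε-elimination: S -> a | SV; G -> VV | Va | da; V -> a | d | dG.
No unit productions to eliminate.
TERM: introduce A -> a, B -> d and substitute in every rule of length ≥2.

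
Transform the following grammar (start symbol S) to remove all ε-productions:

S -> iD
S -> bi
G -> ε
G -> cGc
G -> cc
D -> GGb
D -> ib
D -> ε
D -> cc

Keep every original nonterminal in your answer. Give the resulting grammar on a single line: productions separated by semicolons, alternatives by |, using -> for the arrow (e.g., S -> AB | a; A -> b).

Nullable set: {D, G}.
S -> iD: D nullable, giving i | iD.
Drop D -> ε.
D -> GGb: G, G nullable, giving GGb | Gb | b.
Drop G -> ε.
G -> cGc: G nullable, giving cGc | cc.
Unchanged (no nullable symbols): S -> bi; D -> cc; D -> ib; G -> cc.

S -> i | bi | iD; D -> b | Gb | cc | ib | GGb; G -> cc | cGc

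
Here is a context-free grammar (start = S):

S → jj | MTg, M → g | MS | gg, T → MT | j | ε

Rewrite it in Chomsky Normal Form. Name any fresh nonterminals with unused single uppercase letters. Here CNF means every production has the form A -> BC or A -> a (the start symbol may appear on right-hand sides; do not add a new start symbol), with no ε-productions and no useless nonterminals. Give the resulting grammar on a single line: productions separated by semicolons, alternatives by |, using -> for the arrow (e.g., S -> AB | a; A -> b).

S -> BB | MA | MC; A -> g; B -> j; C -> TA; M -> g | AA | MS; T -> g | j | AA | MS | MT

Nullable: {T}; after ε-elimination: S -> Mg | jj | MTg; M -> g | MS | gg; T -> M | j | MT.
After unit-elimination: S -> Mg | jj | MTg; M -> g | MS | gg; T -> g | j | MS | MT | gg.
TERM: introduce A -> g, B -> j and substitute in every rule of length ≥2.
BIN: S -> MTA becomes S -> MC, C -> TA.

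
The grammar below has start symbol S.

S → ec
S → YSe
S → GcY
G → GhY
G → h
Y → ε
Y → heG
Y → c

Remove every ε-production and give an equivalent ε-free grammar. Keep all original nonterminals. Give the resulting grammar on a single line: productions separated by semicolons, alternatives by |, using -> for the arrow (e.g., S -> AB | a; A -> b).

S -> Gc | Se | ec | GcY | YSe; G -> h | Gh | GhY; Y -> c | heG

Nullable set: {Y}.
S -> GcY: Y nullable, giving Gc | GcY.
S -> YSe: Y nullable, giving Se | YSe.
G -> GhY: Y nullable, giving Gh | GhY.
Drop Y -> ε.
Unchanged (no nullable symbols): S -> ec; G -> h; Y -> c; Y -> heG.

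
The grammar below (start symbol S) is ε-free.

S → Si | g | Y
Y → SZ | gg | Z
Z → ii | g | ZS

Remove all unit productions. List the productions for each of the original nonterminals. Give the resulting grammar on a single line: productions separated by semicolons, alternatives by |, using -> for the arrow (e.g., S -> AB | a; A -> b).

Unit productions: S->Y, Y->Z.
Unit pairs (A ⇒* B via units): (S,Y), (S,Z), (Y,Z).
S: inherits non-unit rules of {S, Y, Z} → SZ | Si | ZS | g | gg | ii.
Y: inherits non-unit rules of {Y, Z} → SZ | ZS | g | gg | ii.
Z: inherits non-unit rules of {Z} → ZS | g | ii.

S -> g | SZ | Si | ZS | gg | ii; Y -> g | SZ | ZS | gg | ii; Z -> g | ZS | ii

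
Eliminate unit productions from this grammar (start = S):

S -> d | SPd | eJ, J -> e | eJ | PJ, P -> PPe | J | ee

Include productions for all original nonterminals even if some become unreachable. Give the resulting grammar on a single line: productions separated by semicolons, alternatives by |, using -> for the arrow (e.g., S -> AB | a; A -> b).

S -> d | eJ | SPd; J -> e | PJ | eJ; P -> e | PJ | eJ | ee | PPe

Unit productions: P->J.
Unit pairs (A ⇒* B via units): (P,J).
S: inherits non-unit rules of {S} → SPd | d | eJ.
J: inherits non-unit rules of {J} → PJ | e | eJ.
P: inherits non-unit rules of {J, P} → PJ | PPe | e | eJ | ee.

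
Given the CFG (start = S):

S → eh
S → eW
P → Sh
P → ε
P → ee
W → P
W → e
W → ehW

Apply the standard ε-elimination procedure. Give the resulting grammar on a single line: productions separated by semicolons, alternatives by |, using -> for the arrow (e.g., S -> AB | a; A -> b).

Nullable set: {P, W}.
S -> eW: W nullable, giving e | eW.
Drop P -> ε.
W -> P: P nullable, giving P.
W -> ehW: W nullable, giving eh | ehW.
Unchanged (no nullable symbols): S -> eh; P -> Sh; P -> ee; W -> e.

S -> e | eW | eh; P -> Sh | ee; W -> P | e | eh | ehW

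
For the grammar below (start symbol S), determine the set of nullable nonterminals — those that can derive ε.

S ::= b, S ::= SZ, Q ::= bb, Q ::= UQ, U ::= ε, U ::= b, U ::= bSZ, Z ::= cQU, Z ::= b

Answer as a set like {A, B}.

{U}

Directly nullable (have an ε-rule): {U}.
Not nullable: Q, S, Z — each has a terminal in every rule's right-hand side or depends on a non-nullable symbol.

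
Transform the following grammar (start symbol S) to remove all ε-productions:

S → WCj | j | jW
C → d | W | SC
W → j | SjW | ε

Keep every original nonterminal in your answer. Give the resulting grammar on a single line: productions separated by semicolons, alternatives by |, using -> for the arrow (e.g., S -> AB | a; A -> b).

S -> j | Cj | Wj | jW | WCj; C -> S | W | d | SC; W -> j | Sj | SjW

Nullable set: {C, W}.
S -> WCj: W, C nullable, giving Cj | WCj | Wj | j.
S -> jW: W nullable, giving j | jW.
C -> SC: C nullable, giving S | SC.
C -> W: W nullable, giving W.
Drop W -> ε.
W -> SjW: W nullable, giving Sj | SjW.
Unchanged (no nullable symbols): S -> j; C -> d; W -> j.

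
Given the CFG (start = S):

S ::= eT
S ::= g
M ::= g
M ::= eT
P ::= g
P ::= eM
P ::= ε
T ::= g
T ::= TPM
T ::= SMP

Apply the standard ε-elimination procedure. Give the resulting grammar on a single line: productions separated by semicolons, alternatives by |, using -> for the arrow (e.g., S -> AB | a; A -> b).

S -> g | eT; M -> g | eT; P -> g | eM; T -> g | SM | TM | SMP | TPM

Nullable set: {P}.
Drop P -> ε.
T -> SMP: P nullable, giving SM | SMP.
T -> TPM: P nullable, giving TM | TPM.
Unchanged (no nullable symbols): S -> eT; S -> g; M -> eT; M -> g; P -> eM; P -> g; T -> g.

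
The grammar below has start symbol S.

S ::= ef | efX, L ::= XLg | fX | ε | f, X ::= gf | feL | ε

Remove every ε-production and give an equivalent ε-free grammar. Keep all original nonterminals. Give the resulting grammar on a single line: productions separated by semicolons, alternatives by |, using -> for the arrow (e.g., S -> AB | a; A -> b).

S -> ef | efX; L -> f | g | Lg | Xg | fX | XLg; X -> fe | gf | feL

Nullable set: {L, X}.
S -> efX: X nullable, giving ef | efX.
Drop L -> ε.
L -> XLg: X, L nullable, giving Lg | XLg | Xg | g.
L -> fX: X nullable, giving f | fX.
Drop X -> ε.
X -> feL: L nullable, giving fe | feL.
Unchanged (no nullable symbols): S -> ef; L -> f; X -> gf.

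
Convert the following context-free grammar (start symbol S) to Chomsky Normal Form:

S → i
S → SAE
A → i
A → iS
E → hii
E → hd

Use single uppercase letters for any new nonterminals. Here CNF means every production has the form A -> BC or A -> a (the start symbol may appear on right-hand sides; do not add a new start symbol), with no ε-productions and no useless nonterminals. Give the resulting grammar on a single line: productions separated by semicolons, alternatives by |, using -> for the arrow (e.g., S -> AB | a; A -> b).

S -> i | SG; A -> i | BS; B -> i; C -> h; D -> d; E -> CD | CF; F -> BB; G -> AE

No ε-productions.
No unit productions to eliminate.
TERM: introduce D -> d, C -> h, B -> i and substitute in every rule of length ≥2.
BIN: E -> CBB becomes E -> CF, F -> BB; S -> SAE becomes S -> SG, G -> AE.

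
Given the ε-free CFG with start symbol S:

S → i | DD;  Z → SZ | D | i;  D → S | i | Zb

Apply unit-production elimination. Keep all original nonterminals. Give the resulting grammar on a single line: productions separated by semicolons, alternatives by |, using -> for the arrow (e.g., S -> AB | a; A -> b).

Unit productions: D->S, Z->D.
Unit pairs (A ⇒* B via units): (D,S), (Z,D), (Z,S).
S: inherits non-unit rules of {S} → DD | i.
D: inherits non-unit rules of {D, S} → DD | Zb | i.
Z: inherits non-unit rules of {D, S, Z} → DD | SZ | Zb | i.

S -> i | DD; D -> i | DD | Zb; Z -> i | DD | SZ | Zb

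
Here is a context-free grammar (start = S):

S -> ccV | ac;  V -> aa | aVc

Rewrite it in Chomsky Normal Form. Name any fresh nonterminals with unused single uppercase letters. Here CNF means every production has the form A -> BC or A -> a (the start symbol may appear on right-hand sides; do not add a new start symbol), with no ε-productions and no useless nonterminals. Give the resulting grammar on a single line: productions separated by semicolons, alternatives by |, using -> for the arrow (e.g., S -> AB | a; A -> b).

No ε-productions.
No unit productions to eliminate.
TERM: introduce A -> a, B -> c and substitute in every rule of length ≥2.
BIN: S -> BBV becomes S -> BC, C -> BV; V -> AVB becomes V -> AD, D -> VB.

S -> AB | BC; A -> a; B -> c; C -> BV; D -> VB; V -> AA | AD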